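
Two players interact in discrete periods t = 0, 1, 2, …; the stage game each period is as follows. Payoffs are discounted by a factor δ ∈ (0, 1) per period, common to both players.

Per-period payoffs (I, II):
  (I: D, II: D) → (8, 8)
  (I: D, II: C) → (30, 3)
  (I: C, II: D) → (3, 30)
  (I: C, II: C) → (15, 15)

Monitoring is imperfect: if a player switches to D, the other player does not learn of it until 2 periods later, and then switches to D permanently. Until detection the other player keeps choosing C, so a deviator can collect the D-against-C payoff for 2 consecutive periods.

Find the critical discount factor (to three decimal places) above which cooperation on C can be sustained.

The best deviation is to choose D for all 2 undetected periods, earning 30 each, then 8 forever once detected.
Deviation value: 30(1−δ^2)/(1−δ) + 8δ^2/(1−δ); cooperation value: 15/(1−δ).
IC: 15 ≥ 30(1−δ^2) + 8δ^2 = 30 − 22δ^2.
So δ^2 ≥ 15/22, giving δ ≥ (15/22)^(1/2) ≈ 0.826.

0.826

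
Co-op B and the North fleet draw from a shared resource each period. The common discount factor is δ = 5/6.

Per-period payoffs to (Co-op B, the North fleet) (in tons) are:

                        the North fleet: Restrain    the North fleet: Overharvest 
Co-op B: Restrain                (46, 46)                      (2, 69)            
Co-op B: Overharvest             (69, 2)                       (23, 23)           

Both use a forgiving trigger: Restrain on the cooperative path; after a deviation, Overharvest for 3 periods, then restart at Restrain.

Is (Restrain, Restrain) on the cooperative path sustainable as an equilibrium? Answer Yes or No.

IC: δ+…+δ^3 ≥ (69−46)/(46−23) = 1.
At δ = 5/6: partial sum = 2.1065 ≥ 1.0000. Cooperation sustainable.

Yes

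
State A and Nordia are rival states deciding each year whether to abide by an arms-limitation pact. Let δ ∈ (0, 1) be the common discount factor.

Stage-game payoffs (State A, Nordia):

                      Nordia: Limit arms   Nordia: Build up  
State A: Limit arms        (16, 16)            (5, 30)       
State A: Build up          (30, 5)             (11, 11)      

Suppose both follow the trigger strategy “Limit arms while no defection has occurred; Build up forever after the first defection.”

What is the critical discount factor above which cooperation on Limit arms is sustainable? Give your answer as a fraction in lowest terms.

14/19

One-period gain from deviating is 30 − 16 = 14. The loss is 16 − 11 = 5 in every subsequent period, with present value 5·δ/(1−δ).
Deviation is unprofitable when 5·δ/(1−δ) ≥ 14, i.e. δ/(1−δ) ≥ 14/5.
Equivalently δ ≥ 14/(14+5) = 14/19.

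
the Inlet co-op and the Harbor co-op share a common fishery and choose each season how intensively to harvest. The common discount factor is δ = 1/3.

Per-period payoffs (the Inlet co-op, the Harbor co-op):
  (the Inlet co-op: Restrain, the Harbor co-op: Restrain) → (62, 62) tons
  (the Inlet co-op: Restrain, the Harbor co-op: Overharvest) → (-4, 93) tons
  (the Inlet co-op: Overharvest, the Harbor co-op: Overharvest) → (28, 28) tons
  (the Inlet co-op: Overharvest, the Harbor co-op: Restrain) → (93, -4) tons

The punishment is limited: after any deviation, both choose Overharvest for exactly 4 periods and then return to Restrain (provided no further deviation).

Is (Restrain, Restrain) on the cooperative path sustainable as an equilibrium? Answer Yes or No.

Comparing payoff streams over the 5 periods until play realigns: cooperate → 62(1+δ+…+δ^4); deviate → 93 + 28(δ+…+δ^4).
Cooperation is sustained iff (62−28)(δ+…+δ^4) ≥ 93−62.
δ+…+δ^4 = 1/3·(1−(1/3)^4)/(1−1/3) = 0.4938, and (93−62)/(62−28) = 0.9118.
0.4938 < 0.9118, so cooperation is not sustainable.

No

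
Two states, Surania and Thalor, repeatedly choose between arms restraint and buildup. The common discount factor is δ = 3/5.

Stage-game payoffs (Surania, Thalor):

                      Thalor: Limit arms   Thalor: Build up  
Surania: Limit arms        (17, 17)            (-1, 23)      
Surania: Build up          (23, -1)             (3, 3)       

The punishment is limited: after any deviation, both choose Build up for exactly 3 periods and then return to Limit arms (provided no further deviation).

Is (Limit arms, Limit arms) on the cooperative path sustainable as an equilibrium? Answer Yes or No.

Yes

IC: δ+…+δ^3 ≥ (23−17)/(17−3) = 3/7.
At δ = 3/5: partial sum = 1.1760 ≥ 0.4286. Cooperation sustainable.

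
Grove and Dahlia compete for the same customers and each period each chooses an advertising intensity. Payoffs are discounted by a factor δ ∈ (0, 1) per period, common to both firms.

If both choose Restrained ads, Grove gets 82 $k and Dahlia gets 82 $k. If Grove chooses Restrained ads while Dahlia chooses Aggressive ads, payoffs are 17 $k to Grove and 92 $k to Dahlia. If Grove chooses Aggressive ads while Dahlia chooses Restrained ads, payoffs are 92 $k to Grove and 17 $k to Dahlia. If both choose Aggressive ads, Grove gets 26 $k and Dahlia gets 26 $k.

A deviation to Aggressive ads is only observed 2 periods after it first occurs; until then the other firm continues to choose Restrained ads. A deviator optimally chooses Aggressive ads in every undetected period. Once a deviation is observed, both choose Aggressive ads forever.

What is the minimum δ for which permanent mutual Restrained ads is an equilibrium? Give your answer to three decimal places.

The best deviation is to choose Aggressive ads for all 2 undetected periods, earning 92 each, then 26 forever once detected.
Deviation value: 92(1−δ^2)/(1−δ) + 26δ^2/(1−δ); cooperation value: 82/(1−δ).
IC: 82 ≥ 92(1−δ^2) + 26δ^2 = 92 − 66δ^2.
So δ^2 ≥ 10/66 = 5/33, giving δ ≥ (5/33)^(1/2) ≈ 0.389.

0.389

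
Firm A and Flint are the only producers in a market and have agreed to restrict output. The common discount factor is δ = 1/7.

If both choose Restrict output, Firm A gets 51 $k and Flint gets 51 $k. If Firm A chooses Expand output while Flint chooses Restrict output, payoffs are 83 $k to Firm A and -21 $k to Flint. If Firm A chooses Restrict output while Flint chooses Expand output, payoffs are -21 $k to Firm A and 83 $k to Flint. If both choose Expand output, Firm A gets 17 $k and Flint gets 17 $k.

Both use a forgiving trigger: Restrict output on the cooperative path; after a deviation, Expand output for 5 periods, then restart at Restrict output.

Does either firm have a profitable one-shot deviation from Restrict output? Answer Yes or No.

Yes

IC: δ+…+δ^5 ≥ (83−51)/(51−17) = 16/17.
At δ = 1/7: partial sum = 0.1667 < 0.9412. Cooperation not sustainable.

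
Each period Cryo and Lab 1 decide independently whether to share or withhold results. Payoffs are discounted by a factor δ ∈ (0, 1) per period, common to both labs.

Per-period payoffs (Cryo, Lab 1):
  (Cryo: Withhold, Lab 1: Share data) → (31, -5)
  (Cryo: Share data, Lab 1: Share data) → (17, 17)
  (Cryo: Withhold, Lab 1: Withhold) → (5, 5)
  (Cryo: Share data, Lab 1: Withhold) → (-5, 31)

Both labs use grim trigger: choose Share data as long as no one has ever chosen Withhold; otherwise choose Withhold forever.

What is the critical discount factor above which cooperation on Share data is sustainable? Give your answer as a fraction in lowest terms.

One-period gain from deviating is 31 − 17 = 14. The loss is 17 − 5 = 12 in every subsequent period, with present value 12·δ/(1−δ).
Deviation is unprofitable when 12·δ/(1−δ) ≥ 14, i.e. δ/(1−δ) ≥ 7/6.
Equivalently δ ≥ 14/(14+12) = 7/13.

7/13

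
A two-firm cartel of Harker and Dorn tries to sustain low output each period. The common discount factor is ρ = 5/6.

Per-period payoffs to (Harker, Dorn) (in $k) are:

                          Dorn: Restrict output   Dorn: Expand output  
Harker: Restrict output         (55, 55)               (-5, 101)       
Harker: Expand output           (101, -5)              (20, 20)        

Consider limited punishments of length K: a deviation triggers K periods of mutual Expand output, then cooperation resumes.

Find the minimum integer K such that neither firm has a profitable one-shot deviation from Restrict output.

2

No profitable deviation requires (55−20)(ρ+…+ρ^K) ≥ 101−55, i.e. ρ+…+ρ^K ≥ 46/35 ≈ 1.3143.
With ρ = 5/6, the partial sums are K=1: 0.8333, K=2: 1.5278.
K = 2 is the first length at which the sum reaches 1.3143.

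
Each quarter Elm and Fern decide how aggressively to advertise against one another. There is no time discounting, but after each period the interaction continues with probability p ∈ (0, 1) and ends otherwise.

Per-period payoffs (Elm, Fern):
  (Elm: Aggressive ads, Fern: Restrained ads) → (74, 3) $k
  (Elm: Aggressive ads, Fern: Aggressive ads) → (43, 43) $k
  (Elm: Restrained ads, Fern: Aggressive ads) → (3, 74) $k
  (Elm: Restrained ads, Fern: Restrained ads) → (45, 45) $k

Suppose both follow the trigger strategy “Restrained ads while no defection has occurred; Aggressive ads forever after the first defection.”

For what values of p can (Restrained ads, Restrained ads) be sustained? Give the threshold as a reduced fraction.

With no time discounting, the continuation probability p plays the role of the discount factor.
Grim-trigger IC: 45/(1−p) ≥ 74 + 43p/(1−p) ⇒ p ≥ (74−45)/(74−43) = 29/31.

29/31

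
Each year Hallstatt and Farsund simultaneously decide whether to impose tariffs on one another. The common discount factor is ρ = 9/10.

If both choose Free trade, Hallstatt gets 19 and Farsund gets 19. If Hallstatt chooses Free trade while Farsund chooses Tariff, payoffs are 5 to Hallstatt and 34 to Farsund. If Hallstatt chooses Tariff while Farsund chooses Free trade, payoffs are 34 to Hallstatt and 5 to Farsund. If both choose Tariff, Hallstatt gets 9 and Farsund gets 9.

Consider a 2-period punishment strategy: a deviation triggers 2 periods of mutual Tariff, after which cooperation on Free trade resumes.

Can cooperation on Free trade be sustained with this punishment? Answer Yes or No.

A one-shot deviation gives 34 now, then 9 for 2 periods, then back to 19.
Gain from deviating: (34−19) today; loss: (19−9) in each of the next 2 periods.
No-deviation condition: (19−9)(ρ+…+ρ^2) ≥ 34−19, i.e. ρ+…+ρ^2 ≥ 3/2.
At ρ = 9/10: ρ+…+ρ^2 = 1.7100 ≥ 1.5000.
So cooperation is sustainable.

Yes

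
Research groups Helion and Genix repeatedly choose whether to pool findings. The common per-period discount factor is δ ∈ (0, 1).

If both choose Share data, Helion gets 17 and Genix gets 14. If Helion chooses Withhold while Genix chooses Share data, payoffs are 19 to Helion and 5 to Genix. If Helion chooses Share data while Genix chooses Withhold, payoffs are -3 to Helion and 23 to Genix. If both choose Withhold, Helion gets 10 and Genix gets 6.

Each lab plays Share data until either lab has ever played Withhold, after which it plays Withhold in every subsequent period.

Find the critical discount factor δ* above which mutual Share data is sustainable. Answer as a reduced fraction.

For Helion: deviation gain 19−17 = 2, per-period punishment loss 17−10 = 7. IC gives δ ≥ 2/9.
For Genix: gain 9, loss 8 per period, so δ ≥ 9/17.
The tighter constraint is Genix's, so cooperation needs δ ≥ 9/17.

9/17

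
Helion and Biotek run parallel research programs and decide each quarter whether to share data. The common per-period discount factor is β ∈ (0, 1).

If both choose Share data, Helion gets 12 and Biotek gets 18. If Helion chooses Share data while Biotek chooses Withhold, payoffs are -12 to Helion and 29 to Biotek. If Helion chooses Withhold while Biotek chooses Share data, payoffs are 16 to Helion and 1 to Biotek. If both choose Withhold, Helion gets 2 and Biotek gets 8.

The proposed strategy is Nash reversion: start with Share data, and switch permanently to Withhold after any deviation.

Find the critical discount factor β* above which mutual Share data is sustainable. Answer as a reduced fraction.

11/21

Helion's threshold: (16−12)/(16−2) = 2/7.
Biotek's threshold: (29−18)/(29−8) = 11/21.
2/7 < 11/21, so Biotek binds and β* = 11/21.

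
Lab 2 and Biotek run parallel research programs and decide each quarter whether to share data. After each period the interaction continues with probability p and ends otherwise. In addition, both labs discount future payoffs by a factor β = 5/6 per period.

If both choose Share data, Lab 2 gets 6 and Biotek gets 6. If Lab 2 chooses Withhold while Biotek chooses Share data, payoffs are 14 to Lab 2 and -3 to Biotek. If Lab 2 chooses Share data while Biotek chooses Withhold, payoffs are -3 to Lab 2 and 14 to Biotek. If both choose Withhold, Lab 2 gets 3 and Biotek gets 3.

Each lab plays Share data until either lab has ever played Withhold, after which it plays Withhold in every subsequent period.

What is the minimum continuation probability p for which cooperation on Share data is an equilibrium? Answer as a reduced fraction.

With continuation probability p and discount β, the effective per-period discount factor is βp.
Grim-trigger IC: βp ≥ (14−6)/(14−3) = 8/11.
So p ≥ (8/11)/(5/6) = 48/55.

48/55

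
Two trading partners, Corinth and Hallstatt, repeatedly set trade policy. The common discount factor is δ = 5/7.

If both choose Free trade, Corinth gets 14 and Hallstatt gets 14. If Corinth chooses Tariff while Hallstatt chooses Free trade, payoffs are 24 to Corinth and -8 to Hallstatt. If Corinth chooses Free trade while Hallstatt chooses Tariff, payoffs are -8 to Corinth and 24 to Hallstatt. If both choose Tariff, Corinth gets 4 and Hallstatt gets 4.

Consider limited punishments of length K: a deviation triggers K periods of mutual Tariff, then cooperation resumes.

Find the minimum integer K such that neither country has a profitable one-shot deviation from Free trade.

No profitable deviation requires (14−4)(δ+…+δ^K) ≥ 24−14, i.e. δ+…+δ^K ≥ 1 ≈ 1.0000.
With δ = 5/7, the partial sums are K=1: 0.7143, K=2: 1.2245.
K = 2 is the first length at which the sum reaches 1.0000.

2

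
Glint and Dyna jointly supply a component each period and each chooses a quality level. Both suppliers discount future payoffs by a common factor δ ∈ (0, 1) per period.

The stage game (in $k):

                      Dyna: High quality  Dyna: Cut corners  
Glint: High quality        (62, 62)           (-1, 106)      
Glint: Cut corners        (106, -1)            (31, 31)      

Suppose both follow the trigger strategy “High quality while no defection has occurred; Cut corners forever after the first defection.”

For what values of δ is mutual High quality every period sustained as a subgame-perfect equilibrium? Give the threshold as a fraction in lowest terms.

62/(1−δ) ≥ 106 + 31δ/(1−δ)
62 ≥ 106 − 75δ
δ ≥ 44/75.

44/75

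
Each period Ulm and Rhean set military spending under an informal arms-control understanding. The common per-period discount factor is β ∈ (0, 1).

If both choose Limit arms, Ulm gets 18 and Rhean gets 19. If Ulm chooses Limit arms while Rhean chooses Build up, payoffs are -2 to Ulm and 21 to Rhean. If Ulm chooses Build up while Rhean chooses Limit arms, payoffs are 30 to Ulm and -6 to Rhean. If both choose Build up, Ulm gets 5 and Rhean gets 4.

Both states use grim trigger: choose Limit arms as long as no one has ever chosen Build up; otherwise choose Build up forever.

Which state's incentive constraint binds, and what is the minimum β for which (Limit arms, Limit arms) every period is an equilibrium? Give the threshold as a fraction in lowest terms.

For Ulm: deviation gain 30−18 = 12, per-period punishment loss 18−5 = 13. IC gives β ≥ 12/25.
For Rhean: gain 2, loss 15 per period, so β ≥ 2/17.
The tighter constraint is Ulm's, so cooperation needs β ≥ 12/25.

Ulm; β ≥ 12/25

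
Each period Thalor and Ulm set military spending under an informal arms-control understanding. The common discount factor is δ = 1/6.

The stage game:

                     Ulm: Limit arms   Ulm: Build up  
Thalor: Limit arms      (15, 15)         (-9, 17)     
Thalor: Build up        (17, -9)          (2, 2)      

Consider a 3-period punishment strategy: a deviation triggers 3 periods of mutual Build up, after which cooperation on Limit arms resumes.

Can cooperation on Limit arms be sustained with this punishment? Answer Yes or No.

Yes

IC: δ+…+δ^3 ≥ (17−15)/(15−2) = 2/13.
At δ = 1/6: partial sum = 0.1991 ≥ 0.1538. Cooperation sustainable.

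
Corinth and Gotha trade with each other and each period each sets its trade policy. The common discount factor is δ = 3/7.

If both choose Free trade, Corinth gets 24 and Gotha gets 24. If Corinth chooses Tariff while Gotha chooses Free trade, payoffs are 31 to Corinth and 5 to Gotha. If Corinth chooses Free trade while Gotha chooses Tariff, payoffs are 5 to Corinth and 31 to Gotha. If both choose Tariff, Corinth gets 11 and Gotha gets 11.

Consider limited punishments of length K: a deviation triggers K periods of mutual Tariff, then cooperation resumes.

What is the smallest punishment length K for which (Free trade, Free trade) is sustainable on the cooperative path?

2

IC: δ(1−δ^K)/(1−δ) ≥ (31−24)/(24−11) = 7/13.
With δ = 3/7: need 1 − δ^K ≥ 7/13·(1−3/7)/(3/7), i.e. δ^K ≤ 0.2821.
Since (3/7)^1 = 0.4286 and (3/7)^2 = 0.1837, the smallest such K is 2.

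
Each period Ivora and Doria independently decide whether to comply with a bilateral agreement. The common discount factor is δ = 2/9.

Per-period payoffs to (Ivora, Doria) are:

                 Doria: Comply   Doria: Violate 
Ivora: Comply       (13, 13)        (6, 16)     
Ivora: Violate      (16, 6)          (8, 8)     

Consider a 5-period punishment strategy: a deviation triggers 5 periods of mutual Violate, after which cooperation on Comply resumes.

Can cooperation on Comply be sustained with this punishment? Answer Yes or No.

No

A one-shot deviation gives 16 now, then 8 for 5 periods, then back to 13.
Gain from deviating: (16−13) today; loss: (13−8) in each of the next 5 periods.
No-deviation condition: (13−8)(δ+…+δ^5) ≥ 16−13, i.e. δ+…+δ^5 ≥ 3/5.
At δ = 2/9: δ+…+δ^5 = 0.2856 < 0.6000.
So cooperation is not sustainable.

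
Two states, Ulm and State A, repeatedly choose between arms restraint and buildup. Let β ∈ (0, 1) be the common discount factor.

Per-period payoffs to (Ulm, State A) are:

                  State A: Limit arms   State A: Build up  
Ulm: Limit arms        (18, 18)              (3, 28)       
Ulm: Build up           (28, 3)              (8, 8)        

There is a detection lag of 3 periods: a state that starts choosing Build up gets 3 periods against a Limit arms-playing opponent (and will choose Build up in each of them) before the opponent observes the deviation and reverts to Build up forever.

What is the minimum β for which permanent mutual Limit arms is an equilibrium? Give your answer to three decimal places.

The best deviation is to choose Build up for all 3 undetected periods, earning 28 each, then 8 forever once detected.
Deviation value: 28(1−β^3)/(1−β) + 8β^3/(1−β); cooperation value: 18/(1−β).
IC: 18 ≥ 28(1−β^3) + 8β^3 = 28 − 20β^3.
So β^3 ≥ 10/20 = 1/2, giving β ≥ (1/2)^(1/3) ≈ 0.794.

0.794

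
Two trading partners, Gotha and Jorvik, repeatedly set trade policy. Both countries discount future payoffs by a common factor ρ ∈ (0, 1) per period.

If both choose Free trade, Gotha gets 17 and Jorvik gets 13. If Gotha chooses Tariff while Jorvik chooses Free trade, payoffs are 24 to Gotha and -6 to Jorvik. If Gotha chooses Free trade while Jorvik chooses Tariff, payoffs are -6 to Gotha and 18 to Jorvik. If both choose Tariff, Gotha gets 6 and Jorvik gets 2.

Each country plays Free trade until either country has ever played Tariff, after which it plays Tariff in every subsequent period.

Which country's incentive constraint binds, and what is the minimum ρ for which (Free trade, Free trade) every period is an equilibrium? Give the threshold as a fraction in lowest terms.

For Gotha: deviation gain 24−17 = 7, per-period punishment loss 17−6 = 11. IC gives ρ ≥ 7/18.
For Jorvik: gain 5, loss 11 per period, so ρ ≥ 5/16.
The tighter constraint is Gotha's, so cooperation needs ρ ≥ 7/18.

Gotha; ρ ≥ 7/18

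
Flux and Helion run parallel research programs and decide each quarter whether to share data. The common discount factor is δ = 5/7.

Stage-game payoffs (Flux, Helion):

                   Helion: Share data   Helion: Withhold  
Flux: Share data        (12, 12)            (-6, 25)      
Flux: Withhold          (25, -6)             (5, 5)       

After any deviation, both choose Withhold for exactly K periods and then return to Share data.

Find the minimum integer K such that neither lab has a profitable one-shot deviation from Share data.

No profitable deviation requires (12−5)(δ+…+δ^K) ≥ 25−12, i.e. δ+…+δ^K ≥ 13/7 ≈ 1.8571.
With δ = 5/7, the partial sums are K=1: 0.7143, K=2: 1.2245, K=3: 1.5889, K=4: 1.8492, K=5: 2.0352.
K = 5 is the first length at which the sum reaches 1.8571.

5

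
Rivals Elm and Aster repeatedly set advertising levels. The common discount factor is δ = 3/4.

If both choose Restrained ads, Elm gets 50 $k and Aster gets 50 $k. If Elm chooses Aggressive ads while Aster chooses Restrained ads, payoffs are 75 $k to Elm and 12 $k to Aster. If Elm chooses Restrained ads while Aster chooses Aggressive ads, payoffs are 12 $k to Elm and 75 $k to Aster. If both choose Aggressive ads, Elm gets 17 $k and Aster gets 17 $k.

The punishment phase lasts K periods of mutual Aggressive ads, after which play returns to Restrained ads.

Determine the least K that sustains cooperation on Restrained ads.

2

No profitable deviation requires (50−17)(δ+…+δ^K) ≥ 75−50, i.e. δ+…+δ^K ≥ 25/33 ≈ 0.7576.
With δ = 3/4, the partial sums are K=1: 0.7500, K=2: 1.3125.
K = 2 is the first length at which the sum reaches 0.7576.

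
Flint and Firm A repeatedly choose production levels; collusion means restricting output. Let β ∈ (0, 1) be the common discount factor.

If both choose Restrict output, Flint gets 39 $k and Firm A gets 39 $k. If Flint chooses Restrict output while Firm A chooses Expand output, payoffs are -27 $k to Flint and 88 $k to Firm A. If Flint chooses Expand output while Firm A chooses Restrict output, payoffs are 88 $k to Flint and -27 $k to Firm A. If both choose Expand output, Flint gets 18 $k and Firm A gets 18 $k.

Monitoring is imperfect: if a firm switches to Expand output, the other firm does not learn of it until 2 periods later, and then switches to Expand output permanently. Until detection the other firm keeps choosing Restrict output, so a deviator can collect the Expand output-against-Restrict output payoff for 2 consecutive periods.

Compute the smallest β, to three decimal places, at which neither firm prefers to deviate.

Deviating for the 2 undetected periods gains 88−39 = 49 per period over cooperation, then loses 39−18 = 21 per period forever once punishment starts.
Gain: 49(1 + β + … + β^1); loss: 21·β^2/(1−β).
No profitable deviation ⇔ 49(1−β^2) ≤ 21·β^2, i.e. β^2 ≥ 49/(49+21) = 7/10.
Hence β ≥ (7/10)^(1/2) ≈ 0.837.

0.837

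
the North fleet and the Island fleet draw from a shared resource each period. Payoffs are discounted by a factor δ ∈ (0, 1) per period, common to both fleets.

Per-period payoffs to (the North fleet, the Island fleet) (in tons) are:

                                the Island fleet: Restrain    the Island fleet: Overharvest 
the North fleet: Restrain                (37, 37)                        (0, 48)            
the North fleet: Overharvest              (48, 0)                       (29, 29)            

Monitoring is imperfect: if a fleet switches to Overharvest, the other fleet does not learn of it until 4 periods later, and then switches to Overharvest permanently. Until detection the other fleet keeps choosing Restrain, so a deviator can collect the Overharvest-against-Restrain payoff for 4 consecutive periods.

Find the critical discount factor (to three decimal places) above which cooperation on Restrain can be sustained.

A deviator earns 48 for 4 periods, then 29 forever; cooperating earns 37 forever. Multiplying the IC by (1−δ):
37 ≥ 48(1−δ^4) + 29δ^4, so 19·δ^4 ≥ 11 and δ^4 ≥ 11/19.
δ ≥ (11/19)^(1/4) ≈ 0.872.

0.872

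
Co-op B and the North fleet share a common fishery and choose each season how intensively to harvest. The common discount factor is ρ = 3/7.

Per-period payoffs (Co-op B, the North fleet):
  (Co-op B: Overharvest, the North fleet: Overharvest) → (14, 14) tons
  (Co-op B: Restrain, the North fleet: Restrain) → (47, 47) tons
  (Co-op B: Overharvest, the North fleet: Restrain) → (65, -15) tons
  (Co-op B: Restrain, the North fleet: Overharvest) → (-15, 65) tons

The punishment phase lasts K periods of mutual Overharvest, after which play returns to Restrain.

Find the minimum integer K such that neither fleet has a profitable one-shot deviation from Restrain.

IC: ρ(1−ρ^K)/(1−ρ) ≥ (65−47)/(47−14) = 6/11.
With ρ = 3/7: need 1 − ρ^K ≥ 6/11·(1−3/7)/(3/7), i.e. ρ^K ≤ 0.2727.
Since (3/7)^1 = 0.4286 and (3/7)^2 = 0.1837, the smallest such K is 2.

2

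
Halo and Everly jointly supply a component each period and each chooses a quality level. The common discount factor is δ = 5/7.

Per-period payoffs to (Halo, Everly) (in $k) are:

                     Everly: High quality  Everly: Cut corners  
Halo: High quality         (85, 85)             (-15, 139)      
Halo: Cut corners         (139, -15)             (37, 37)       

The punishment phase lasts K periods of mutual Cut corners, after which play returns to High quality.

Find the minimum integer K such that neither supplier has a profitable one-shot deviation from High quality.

2

No profitable deviation requires (85−37)(δ+…+δ^K) ≥ 139−85, i.e. δ+…+δ^K ≥ 9/8 ≈ 1.1250.
With δ = 5/7, the partial sums are K=1: 0.7143, K=2: 1.2245.
K = 2 is the first length at which the sum reaches 1.1250.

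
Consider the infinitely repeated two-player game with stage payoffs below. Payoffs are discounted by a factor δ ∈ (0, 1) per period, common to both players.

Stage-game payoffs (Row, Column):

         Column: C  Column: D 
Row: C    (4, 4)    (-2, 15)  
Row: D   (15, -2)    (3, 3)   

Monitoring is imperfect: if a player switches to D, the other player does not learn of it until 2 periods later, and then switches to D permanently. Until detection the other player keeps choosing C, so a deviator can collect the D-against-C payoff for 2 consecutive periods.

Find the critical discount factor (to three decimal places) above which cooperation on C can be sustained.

Deviating for the 2 undetected periods gains 15−4 = 11 per period over cooperation, then loses 4−3 = 1 per period forever once punishment starts.
Gain: 11(1 + δ + … + δ^1); loss: 1·δ^2/(1−δ).
No profitable deviation ⇔ 11(1−δ^2) ≤ 1·δ^2, i.e. δ^2 ≥ 11/(11+1) = 11/12.
Hence δ ≥ (11/12)^(1/2) ≈ 0.957.

0.957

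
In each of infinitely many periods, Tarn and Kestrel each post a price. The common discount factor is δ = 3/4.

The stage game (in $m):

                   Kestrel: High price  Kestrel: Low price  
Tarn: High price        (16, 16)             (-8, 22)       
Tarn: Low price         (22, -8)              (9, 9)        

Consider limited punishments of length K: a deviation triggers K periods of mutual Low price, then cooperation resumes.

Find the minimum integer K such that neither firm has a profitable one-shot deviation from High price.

Need Σ_{k=1}^{K} δ^k ≥ (22−16)/(16−9) = 0.8571 at δ = 3/4.
At K = 1 the sum is 0.7500 < 0.8571; at K = 2 it is 1.3125 ≥ 0.8571.
So the minimum punishment length is K = 2.

2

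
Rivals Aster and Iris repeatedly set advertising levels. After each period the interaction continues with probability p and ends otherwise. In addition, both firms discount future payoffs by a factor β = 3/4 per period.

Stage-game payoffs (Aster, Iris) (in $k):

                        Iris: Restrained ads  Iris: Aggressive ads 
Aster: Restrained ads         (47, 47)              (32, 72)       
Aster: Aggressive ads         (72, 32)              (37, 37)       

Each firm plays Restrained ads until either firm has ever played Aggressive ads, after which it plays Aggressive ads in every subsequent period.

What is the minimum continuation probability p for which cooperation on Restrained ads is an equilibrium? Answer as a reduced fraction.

20/21

With continuation probability p and discount β, the effective per-period discount factor is βp.
Grim-trigger IC: βp ≥ (72−47)/(72−37) = 5/7.
So p ≥ (5/7)/(3/4) = 20/21.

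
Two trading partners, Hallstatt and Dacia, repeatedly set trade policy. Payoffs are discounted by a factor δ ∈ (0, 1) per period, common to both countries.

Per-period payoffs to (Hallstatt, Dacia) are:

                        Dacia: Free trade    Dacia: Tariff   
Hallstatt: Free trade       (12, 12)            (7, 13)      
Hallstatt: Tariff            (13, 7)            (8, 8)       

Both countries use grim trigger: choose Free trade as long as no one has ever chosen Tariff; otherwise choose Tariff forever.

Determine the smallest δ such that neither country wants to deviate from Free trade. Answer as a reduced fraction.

Under grim trigger the critical discount factor is (T−C)/(T−P) with T = 13, C = 12, P = 8.
δ* = (13−12)/(13−8) = 1/5.

1/5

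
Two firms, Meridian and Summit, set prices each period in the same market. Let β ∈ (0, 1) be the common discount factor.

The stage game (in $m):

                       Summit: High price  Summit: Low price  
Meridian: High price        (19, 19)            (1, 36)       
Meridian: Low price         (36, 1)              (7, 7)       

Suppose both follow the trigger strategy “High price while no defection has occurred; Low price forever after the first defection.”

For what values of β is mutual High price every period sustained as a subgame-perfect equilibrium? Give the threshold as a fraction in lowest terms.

Cooperation forever yields 19 each period: 19/(1−β).
Deviating yields 36 once, then 7 forever: 36 + 7β/(1−β).
No profitable deviation requires 19/(1−β) ≥ 36 + 7β/(1−β).
Multiplying by (1−β): 19 ≥ 36(1−β) + 7β = 36 − 29β.
So 29β ≥ 17, i.e. β ≥ 17/29.

17/29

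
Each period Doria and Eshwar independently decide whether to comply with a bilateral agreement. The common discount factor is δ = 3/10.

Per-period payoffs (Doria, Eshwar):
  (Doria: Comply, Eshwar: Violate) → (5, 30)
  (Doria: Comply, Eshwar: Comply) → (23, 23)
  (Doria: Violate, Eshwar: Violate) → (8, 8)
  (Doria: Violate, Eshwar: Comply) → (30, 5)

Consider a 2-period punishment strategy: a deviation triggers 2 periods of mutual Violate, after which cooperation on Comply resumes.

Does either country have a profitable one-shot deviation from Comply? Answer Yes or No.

A one-shot deviation gives 30 now, then 8 for 2 periods, then back to 23.
Gain from deviating: (30−23) today; loss: (23−8) in each of the next 2 periods.
No-deviation condition: (23−8)(δ+…+δ^2) ≥ 30−23, i.e. δ+…+δ^2 ≥ 7/15.
At δ = 3/10: δ+…+δ^2 = 0.3900 < 0.4667.
So cooperation is not sustainable.

Yes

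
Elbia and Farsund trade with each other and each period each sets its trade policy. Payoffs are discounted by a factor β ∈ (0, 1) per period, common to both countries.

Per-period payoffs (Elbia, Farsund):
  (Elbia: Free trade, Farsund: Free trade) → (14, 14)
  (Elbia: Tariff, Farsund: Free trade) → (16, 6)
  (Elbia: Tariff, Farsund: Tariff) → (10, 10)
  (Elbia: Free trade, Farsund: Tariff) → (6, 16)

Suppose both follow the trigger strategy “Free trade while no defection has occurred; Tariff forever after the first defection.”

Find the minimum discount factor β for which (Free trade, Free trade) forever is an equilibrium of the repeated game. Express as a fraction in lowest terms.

1/3

Under grim trigger the critical discount factor is (T−C)/(T−P) with T = 16, C = 14, P = 10.
β* = (16−14)/(16−10) = 2/6 = 1/3.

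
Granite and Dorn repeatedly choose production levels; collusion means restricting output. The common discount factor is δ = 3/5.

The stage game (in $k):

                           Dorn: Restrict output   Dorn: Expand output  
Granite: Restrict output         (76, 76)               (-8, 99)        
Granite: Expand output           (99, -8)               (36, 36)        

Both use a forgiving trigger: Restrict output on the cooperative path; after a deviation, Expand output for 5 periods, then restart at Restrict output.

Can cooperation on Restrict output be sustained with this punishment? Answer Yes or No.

Yes

A one-shot deviation gives 99 now, then 36 for 5 periods, then back to 76.
Gain from deviating: (99−76) today; loss: (76−36) in each of the next 5 periods.
No-deviation condition: (76−36)(δ+…+δ^5) ≥ 99−76, i.e. δ+…+δ^5 ≥ 23/40.
At δ = 3/5: δ+…+δ^5 = 1.3834 ≥ 0.5750.
So cooperation is sustainable.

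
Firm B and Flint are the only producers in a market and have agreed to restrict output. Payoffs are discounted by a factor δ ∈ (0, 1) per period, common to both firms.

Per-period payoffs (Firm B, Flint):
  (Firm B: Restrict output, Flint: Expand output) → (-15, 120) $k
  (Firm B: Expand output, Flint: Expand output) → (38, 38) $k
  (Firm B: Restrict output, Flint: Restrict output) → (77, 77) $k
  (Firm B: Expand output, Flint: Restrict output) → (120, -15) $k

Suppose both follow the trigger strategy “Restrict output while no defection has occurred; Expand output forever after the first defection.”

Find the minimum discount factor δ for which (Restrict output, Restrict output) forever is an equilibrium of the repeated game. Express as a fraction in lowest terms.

43/82

One-period gain from deviating is 120 − 77 = 43. The loss is 77 − 38 = 39 in every subsequent period, with present value 39·δ/(1−δ).
Deviation is unprofitable when 39·δ/(1−δ) ≥ 43, i.e. δ/(1−δ) ≥ 43/39.
Equivalently δ ≥ 43/(43+39) = 43/82.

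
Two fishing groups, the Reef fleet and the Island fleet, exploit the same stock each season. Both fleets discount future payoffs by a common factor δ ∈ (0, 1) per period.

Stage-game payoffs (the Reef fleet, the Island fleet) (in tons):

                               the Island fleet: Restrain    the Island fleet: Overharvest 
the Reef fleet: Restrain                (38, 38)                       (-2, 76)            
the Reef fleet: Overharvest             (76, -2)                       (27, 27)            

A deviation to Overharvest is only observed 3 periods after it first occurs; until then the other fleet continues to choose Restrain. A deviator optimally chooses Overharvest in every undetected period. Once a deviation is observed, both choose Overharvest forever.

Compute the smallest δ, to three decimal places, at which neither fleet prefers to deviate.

0.919

Deviating for the 3 undetected periods gains 76−38 = 38 per period over cooperation, then loses 38−27 = 11 per period forever once punishment starts.
Gain: 38(1 + δ + … + δ^2); loss: 11·δ^3/(1−δ).
No profitable deviation ⇔ 38(1−δ^3) ≤ 11·δ^3, i.e. δ^3 ≥ 38/(38+11) = 38/49.
Hence δ ≥ (38/49)^(1/3) ≈ 0.919.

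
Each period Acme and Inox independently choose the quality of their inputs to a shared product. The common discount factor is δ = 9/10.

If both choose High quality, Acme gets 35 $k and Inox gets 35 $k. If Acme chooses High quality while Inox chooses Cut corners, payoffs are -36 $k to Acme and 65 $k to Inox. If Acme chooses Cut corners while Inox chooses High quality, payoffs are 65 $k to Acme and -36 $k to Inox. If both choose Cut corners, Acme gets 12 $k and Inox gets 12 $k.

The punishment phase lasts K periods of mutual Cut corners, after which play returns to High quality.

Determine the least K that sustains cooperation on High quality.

2

IC: δ(1−δ^K)/(1−δ) ≥ (65−35)/(35−12) = 30/23.
With δ = 9/10: need 1 − δ^K ≥ 30/23·(1−9/10)/(9/10), i.e. δ^K ≤ 0.8551.
Since (9/10)^1 = 0.9000 and (9/10)^2 = 0.8100, the smallest such K is 2.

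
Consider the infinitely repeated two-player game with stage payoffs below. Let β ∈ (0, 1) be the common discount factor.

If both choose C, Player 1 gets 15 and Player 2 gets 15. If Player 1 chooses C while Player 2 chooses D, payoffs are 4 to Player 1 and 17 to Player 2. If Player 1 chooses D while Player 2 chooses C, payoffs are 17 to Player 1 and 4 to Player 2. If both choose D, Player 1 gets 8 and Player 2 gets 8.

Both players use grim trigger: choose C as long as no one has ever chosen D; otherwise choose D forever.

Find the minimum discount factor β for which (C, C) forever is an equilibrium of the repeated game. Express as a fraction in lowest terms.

Cooperation forever yields 15 each period: 15/(1−β).
Deviating yields 17 once, then 8 forever: 17 + 8β/(1−β).
No profitable deviation requires 15/(1−β) ≥ 17 + 8β/(1−β).
Multiplying by (1−β): 15 ≥ 17(1−β) + 8β = 17 − 9β.
So 9β ≥ 2, i.e. β ≥ 2/9.

2/9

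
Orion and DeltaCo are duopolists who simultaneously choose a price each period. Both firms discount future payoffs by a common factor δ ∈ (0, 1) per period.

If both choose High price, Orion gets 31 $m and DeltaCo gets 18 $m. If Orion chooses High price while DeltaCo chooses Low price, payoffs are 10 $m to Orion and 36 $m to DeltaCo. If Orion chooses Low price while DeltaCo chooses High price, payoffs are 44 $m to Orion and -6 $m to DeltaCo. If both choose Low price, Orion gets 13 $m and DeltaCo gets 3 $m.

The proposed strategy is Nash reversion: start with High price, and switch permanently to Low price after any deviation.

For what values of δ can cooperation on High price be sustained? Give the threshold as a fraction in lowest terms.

Orion's threshold: (44−31)/(44−13) = 13/31.
DeltaCo's threshold: (36−18)/(36−3) = 6/11.
13/31 < 6/11, so DeltaCo binds and δ* = 6/11.

6/11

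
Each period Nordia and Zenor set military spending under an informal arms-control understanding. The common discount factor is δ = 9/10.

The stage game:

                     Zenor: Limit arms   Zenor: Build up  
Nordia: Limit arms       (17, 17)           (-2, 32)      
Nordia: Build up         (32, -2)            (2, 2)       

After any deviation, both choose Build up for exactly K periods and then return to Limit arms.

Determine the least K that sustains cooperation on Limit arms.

2

Need Σ_{k=1}^{K} δ^k ≥ (32−17)/(17−2) = 1.0000 at δ = 9/10.
At K = 1 the sum is 0.9000 < 1.0000; at K = 2 it is 1.7100 ≥ 1.0000.
So the minimum punishment length is K = 2.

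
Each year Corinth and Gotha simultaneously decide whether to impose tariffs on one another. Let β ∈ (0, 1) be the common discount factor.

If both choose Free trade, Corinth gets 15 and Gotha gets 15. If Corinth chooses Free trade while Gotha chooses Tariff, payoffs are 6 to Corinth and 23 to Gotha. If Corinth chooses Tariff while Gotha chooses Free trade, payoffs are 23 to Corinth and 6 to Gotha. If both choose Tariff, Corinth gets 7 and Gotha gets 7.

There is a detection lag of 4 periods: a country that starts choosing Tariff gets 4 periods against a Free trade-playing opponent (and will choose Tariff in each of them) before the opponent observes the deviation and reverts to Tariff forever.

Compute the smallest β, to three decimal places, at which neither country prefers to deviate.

A deviator earns 23 for 4 periods, then 7 forever; cooperating earns 15 forever. Multiplying the IC by (1−β):
15 ≥ 23(1−β^4) + 7β^4, so 16·β^4 ≥ 8 and β^4 ≥ 1/2.
β ≥ (1/2)^(1/4) ≈ 0.841.

0.841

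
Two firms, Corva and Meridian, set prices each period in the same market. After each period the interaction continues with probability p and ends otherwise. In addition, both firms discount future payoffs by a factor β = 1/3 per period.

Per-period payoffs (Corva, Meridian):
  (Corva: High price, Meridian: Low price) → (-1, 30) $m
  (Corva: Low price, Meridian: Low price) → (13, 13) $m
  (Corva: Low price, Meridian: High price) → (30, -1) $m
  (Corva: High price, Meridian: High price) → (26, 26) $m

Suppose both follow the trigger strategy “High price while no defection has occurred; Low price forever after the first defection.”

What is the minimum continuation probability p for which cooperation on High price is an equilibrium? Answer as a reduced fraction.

12/17

With continuation probability p and discount β, the effective per-period discount factor is βp.
Grim-trigger IC: βp ≥ (30−26)/(30−13) = 4/17.
So p ≥ (4/17)/(1/3) = 12/17.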